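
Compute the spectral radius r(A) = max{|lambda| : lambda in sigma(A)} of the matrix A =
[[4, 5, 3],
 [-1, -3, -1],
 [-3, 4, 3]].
r(A) ≈ 4.2455

The eigenvalues of A are the roots of its characteristic polynomial. With M = A (coefficients from the trace, the sum of principal 2x2 minors, and det A):
  p(λ) = det(λ I - M) = λ^3 - 4λ^2 + 9λ + 29.
No integer candidate from the rational root theorem (±divisors of 29) is a root, so the roots are irrational. The cubic discriminant is Δ = -35695 < 0, so there is one real root and a complex-conjugate pair. p(-2) = -13 and p(-1) = 15 have opposite signs, so a root lies in (-2, -1); Newton's method refines it to λ ≈ -1.6089. Dividing out (λ - (-1.6089)) leaves approximately λ^2 - 5.6089λ + 18.0244. For λ^2 - 5.6089λ + 18.0244 the discriminant is -40.6374. It is negative, so the remaining roots are the complex-conjugate pair λ ≈ 2.8045 ± 3.1874i. Their product equals the constant term, so |λ|^2 ≈ 18.0244 and |λ| ≈ 4.2455.
Thus the eigenvalues (to 4 decimals) are -1.6089 (modulus 1.6089); 2.8045 ± 3.1874i (modulus 4.2455). The spectral radius is the largest modulus: r(A) ≈ 4.2455. (Cross-check: r(A) ≤ ||A||_2 ≈ 8.4372; equality holds whenever A is normal, though it can also hold for some non-normal A.)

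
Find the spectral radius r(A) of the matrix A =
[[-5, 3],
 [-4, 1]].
r(A) = sqrt(7) ≈ 2.6458

The eigenvalues of A are the roots of its characteristic polynomial. With M = A (coefficients from the trace and determinant):
  p(λ) = det(λ I - M) = λ^2 + 4λ + 7.
For λ^2 + 4λ + 7 the discriminant is -12. It is negative, so the roots are the complex-conjugate pair λ = -2 ± (sqrt(12)/2) i ≈ -2 ± 1.7321i. For a conjugate pair the product of the roots equals the constant term, so |λ|^2 = 7 and |λ| = sqrt(7) ≈ 2.6458.
Thus the eigenvalues (to 4 decimals) are -2 ± 1.7321i (modulus 2.6458). The spectral radius is the largest modulus: r(A) = sqrt(7) ≈ 2.6458. (Cross-check: r(A) ≤ ||A||_2 ≈ 7.0725; equality holds whenever A is normal, though it can also hold for some non-normal A.)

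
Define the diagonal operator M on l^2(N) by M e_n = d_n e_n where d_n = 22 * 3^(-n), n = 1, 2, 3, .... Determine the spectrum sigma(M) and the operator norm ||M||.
sigma(M) = {22 * 3^(-n) : n ≥ 1} ∪ {0}; ||M|| = 22/3

A bounded diagonal operator on l^2 with diagonal entries d_n has spectrum equal to the closure of {d_n : n ≥ 1}: every d_n is an eigenvalue (with eigenvector e_n), so {d_n} ⊂ sigma(M); the spectrum is closed, so its closure is too; and for lambda not in the closure, (M - lambda I) has bounded inverse (the diagonal entries 1/(d_n - lambda) are bounded). For our sequence d_n = 22 * 3^(-n), n = 1, 2, 3, ...:
  - {d_n} = {22 * 3^(-n) : n ≥ 1}; the only limit point is 0
  - closure = {22 * 3^(-n) : n ≥ 1} ∪ {0}
For the norm: a diagonal operator has ||M|| = sup_n |d_n|. Here d_n = 22 * 3^(-n) is positive and decreasing, so sup_n |d_n| = d_1 = 22/3. So ||M|| = 22/3.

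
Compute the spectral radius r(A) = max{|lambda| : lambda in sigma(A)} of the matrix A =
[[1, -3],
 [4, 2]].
r(A) = sqrt(14) ≈ 3.7417

The eigenvalues of A are the roots of its characteristic polynomial. With M = A (coefficients from the trace and determinant):
  p(λ) = det(λ I - M) = λ^2 - 3λ + 14.
For λ^2 - 3λ + 14 the discriminant is -47. It is negative, so the roots are the complex-conjugate pair λ = 3/2 ± (sqrt(47)/2) i ≈ 1.5 ± 3.4278i. For a conjugate pair the product of the roots equals the constant term, so |λ|^2 = 14 and |λ| = sqrt(14) ≈ 3.7417.
Thus the eigenvalues (to 4 decimals) are 1.5 ± 3.4278i (modulus 3.7417). The spectral radius is the largest modulus: r(A) = sqrt(14) ≈ 3.7417. (Cross-check: r(A) ≤ ||A||_2 ≈ 4.515; equality holds whenever A is normal, though it can also hold for some non-normal A.)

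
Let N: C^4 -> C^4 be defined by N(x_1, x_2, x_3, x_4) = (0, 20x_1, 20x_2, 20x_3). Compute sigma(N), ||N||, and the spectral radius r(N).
sigma(N) = {0}; ||N|| = 20; r(N) = 0. (N is nilpotent with N^4 = 0.)

On C^4, N is a strictly lower-triangular matrix with 20 on the subdiagonal and zeros elsewhere, so its characteristic polynomial is lambda^4 and every eigenvalue is 0: sigma(N) = {0}. For the operator norm, N e_i = 20e_{i+1} for i = 1, ..., 3 and N e_4 = 0, so the singular values of N are 20 (with multiplicity 3) and 0; hence ||N|| = 20. The spectral radius r(N) = max|lambda| = 0. Note ||N|| > r(N) — characteristic of non-normal nilpotent operators. Indeed N^4 = 0.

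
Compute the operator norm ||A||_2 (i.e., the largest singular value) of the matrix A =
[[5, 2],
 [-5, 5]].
||A||_2 = sqrt((79 + sqrt(1341))/2) ≈ 7.6033 (= sqrt(largest eigenvalue of A^T A))

||A||_2 = sigma_max(A) = sqrt(lambda_max(A^T A)). Form the symmetric matrix M = A^T A =
[[50, -15],
 [-15, 29]].
Its characteristic polynomial (trace, determinant of M give the coefficients) is
  p(λ) = det(λ I - M) = λ^2 - 79λ + 1225.
For λ^2 - 79λ + 1225 the discriminant is 1341. It is nonnegative but not a perfect square, so the roots are real and irrational: λ = (79 ± sqrt(1341))/2 ≈ 57.8098, 21.1902.
So the eigenvalues of A^T A are ≈ 21.1902, 57.8098 (all ≥ 0, as they must be for A^T A). The largest is λ_max = (79 + sqrt(1341))/2 ≈ 57.8098, hence ||A||_2 = sqrt(λ_max) = sqrt((79 + sqrt(1341))/2) ≈ 7.6033.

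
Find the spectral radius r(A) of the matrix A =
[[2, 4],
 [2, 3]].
r(A) = (5 + sqrt(33))/2 ≈ 5.3723

The eigenvalues of A are the roots of its characteristic polynomial. With M = A (coefficients from the trace and determinant):
  p(λ) = det(λ I - M) = λ^2 - 5λ - 2.
For λ^2 - 5λ - 2 the discriminant is 33. It is nonnegative but not a perfect square, so the roots are real and irrational: λ = (5 ± sqrt(33))/2 ≈ 5.3723, -0.3723.
Thus the eigenvalues (to 4 decimals) are 5.3723 (modulus 5.3723); -0.3723 (modulus 0.3723). The spectral radius is the largest modulus: r(A) = (5 + sqrt(33))/2 ≈ 5.3723. (Cross-check: r(A) ≤ ||A||_2 ≈ 5.734; equality holds whenever A is normal, though it can also hold for some non-normal A.)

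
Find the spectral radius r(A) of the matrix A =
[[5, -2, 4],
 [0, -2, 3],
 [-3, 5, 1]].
r(A) ≈ 4.7446

The eigenvalues of A are the roots of its characteristic polynomial. With M = A (coefficients from the trace, the sum of principal 2x2 minors, and det A):
  p(λ) = det(λ I - M) = λ^3 - 4λ^2 - 10λ + 91.
No integer candidate from the rational root theorem (±divisors of 91) is a root, so the roots are irrational. The cubic discriminant is Δ = -129171 < 0, so there is one real root and a complex-conjugate pair. p(-5) = -84 and p(-4) = 3 have opposite signs, so a root lies in (-5, -4); Newton's method refines it to λ ≈ -4.0424. Dividing out (λ - (-4.0424)) leaves approximately λ^2 - 8.0424λ + 22.5111. For λ^2 - 8.0424λ + 22.5111 the discriminant is -25.3636. It is negative, so the remaining roots are the complex-conjugate pair λ ≈ 4.0212 ± 2.5181i. Their product equals the constant term, so |λ|^2 ≈ 22.5111 and |λ| ≈ 4.7446.
Thus the eigenvalues (to 4 decimals) are -4.0424 (modulus 4.0424); 4.0212 ± 2.5181i (modulus 4.7446). The spectral radius is the largest modulus: r(A) ≈ 4.7446. (Cross-check: r(A) ≤ ||A||_2 ≈ 8.1805; equality holds whenever A is normal, though it can also hold for some non-normal A.)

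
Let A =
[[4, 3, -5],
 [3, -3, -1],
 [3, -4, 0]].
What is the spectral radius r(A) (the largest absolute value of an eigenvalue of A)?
r(A) = sqrt(40)/2 ≈ 3.1623

The eigenvalues of A are the roots of its characteristic polynomial. With M = A (coefficients from the trace, the sum of principal 2x2 minors, and det A):
  p(λ) = det(λ I - M) = λ^3 - λ^2 - 10λ + 10.
By the rational root theorem any rational root is an integer divisor of 10. Testing λ = 1: p(1) = 1 - 1 - 10 + 10 = 0, so λ = 1 is a root. Dividing out (λ - 1) leaves p(λ) = (λ - 1)(λ^2 - 10). For λ^2 - 10 the discriminant is 40. It is nonnegative but not a perfect square, so the roots are real and irrational: λ = ± sqrt(40)/2 ≈ 3.1623, -3.1623.
Thus the eigenvalues (to 4 decimals) are 3.1623 (modulus 3.1623); -3.1623 (modulus 3.1623); 1 (modulus 1). The spectral radius is the largest modulus: r(A) = sqrt(40)/2 ≈ 3.1623. (Cross-check: r(A) ≤ ||A||_2 ≈ 7.3071; equality holds whenever A is normal, though it can also hold for some non-normal A.)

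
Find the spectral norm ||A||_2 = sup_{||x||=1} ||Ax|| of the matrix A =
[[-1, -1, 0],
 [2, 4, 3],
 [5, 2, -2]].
||A||_2 ≈ 6.7183 (= sqrt(largest eigenvalue of A^T A))

||A||_2 = sigma_max(A) = sqrt(lambda_max(A^T A)). Form the symmetric matrix M = A^T A =
[[30, 19, -4],
 [19, 21, 8],
 [-4, 8, 13]].
Its characteristic polynomial (trace, sum of principal 2x2 minors, determinant of M give the coefficients) is
  p(λ) = det(λ I - M) = λ^3 - 64λ^2 + 852λ - 25.
No integer candidate from the rational root theorem (±divisors of 25) is a root, so the roots are irrational. The cubic discriminant is Δ = 497728277 > 0, so there are three distinct real roots. p(0) = -25 and p(1) = 764 have opposite signs, so a root lies in (0, 1); Newton's method refines it to λ ≈ 0.0294. p(18) = 407 and p(19) = -82 have opposite signs, so a root lies in (18, 19); Newton's method refines it to λ ≈ 18.8346. p(45) = -160 and p(46) = 1079 have opposite signs, so a root lies in (45, 46); Newton's method refines it to λ ≈ 45.136. Check (Vieta): the three roots sum to 64, matching tr M = 64.
So the eigenvalues of A^T A are ≈ 0.0294, 18.8346, 45.136 (all ≥ 0, as they must be for A^T A). The largest is λ_max ≈ 45.136, hence ||A||_2 = sqrt(λ_max) ≈ 6.7183.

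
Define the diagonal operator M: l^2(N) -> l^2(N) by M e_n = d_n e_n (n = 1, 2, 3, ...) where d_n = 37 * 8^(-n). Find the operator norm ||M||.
||M|| = 37/8 (attained at n = 1)

For M diagonal, ||M|| = sup_n |d_n|. The sequence d_n = 37 * 8^(-n) is positive and strictly decreasing (ratio 8^(-1) < 1), so the supremum is d_1 = 37/8. Hence ||M|| = 37/8.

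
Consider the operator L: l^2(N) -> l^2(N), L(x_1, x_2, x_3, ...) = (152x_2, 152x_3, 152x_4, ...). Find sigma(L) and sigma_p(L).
sigma(L) = closed disk {z in C : |z| ≤ 152}; sigma_p(L) = open disk {z in C : |z| < 152}

Note L = 152·V where V is the unit left shift (V x)_k = x_{k+1}; so sigma(L) = 152·sigma(V) and ||L|| = 152||V||. ||L x||^2 = 23104sum_{k≥2} |x_k|^2 ≤ 23104||x||^2, with equality on {x : x_1 = 0}, so ||L|| = 152. For any lambda with |lambda| < 152, set r = lambda/152 (|r| < 1); the vector x = (1, r, r^2, ...) is in l^2 and satisfies L x = 152(r, r^2, ...) = lambda x, so lambda is an eigenvalue. On the boundary |lambda| = 152 the geometric series diverges, so no l^2 eigenvector exists, but these lambda lie in the approximate point spectrum. Hence sigma(L) is the closed disk of radius 152 and sigma_p(L) is the open disk.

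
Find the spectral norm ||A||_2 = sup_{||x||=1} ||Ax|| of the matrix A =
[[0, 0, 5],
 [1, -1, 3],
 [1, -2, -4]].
||A||_2 ≈ 7.1123 (= sqrt(largest eigenvalue of A^T A))

||A||_2 = sigma_max(A) = sqrt(lambda_max(A^T A)). Form the symmetric matrix M = A^T A =
[[2, -3, -1],
 [-3, 5, 5],
 [-1, 5, 50]].
Its characteristic polynomial (trace, sum of principal 2x2 minors, determinant of M give the coefficients) is
  p(λ) = det(λ I - M) = λ^3 - 57λ^2 + 325λ - 25.
No integer candidate from the rational root theorem (±divisors of 25) is a root, so the roots are irrational. The cubic discriminant is Δ = 195663200 > 0, so there are three distinct real roots. p(0) = -25 and p(1) = 244 have opposite signs, so a root lies in (0, 1); Newton's method refines it to λ ≈ 0.078. p(6) = 89 and p(7) = -200 have opposite signs, so a root lies in (6, 7); Newton's method refines it to λ ≈ 6.3371. p(50) = -1275 and p(51) = 944 have opposite signs, so a root lies in (50, 51); Newton's method refines it to λ ≈ 50.5849. Check (Vieta): the three roots sum to 57, matching tr M = 57.
So the eigenvalues of A^T A are ≈ 0.078, 6.3371, 50.5849 (all ≥ 0, as they must be for A^T A). The largest is λ_max ≈ 50.5849, hence ||A||_2 = sqrt(λ_max) ≈ 7.1123.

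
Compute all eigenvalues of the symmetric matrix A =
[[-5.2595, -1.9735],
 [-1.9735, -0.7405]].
sigma(A) ≈ {-6, 0}

A is real symmetric, so its spectrum consists of real eigenvalues. Expanding the characteristic polynomial of the displayed matrix gives
  det(λ I - A) = p(λ) = λ^2 + (6)λ + (0).
Solving p(λ) = 0 yields eigenvalues ≈ -6, 0. (A is shown rounded to 4 decimals, so these recover the underlying integer eigenvalues to within that precision.)
Verification: the trace of A = -6 equals the sum of eigenvalues -6, and det(A) ≈ -0.0000 matches the eigenvalue product 0.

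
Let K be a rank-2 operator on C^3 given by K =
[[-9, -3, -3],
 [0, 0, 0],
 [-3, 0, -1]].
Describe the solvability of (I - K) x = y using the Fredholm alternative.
(I - K) is invertible (det(I - K) = 11 ≠ 0), so for every y in C^3 the equation (I - K) x = y has a unique solution.

K has rank 2 and factors as K = U V^T = u1 v1^T + u2 v2^T with u1 = (-2, 0, -1), v1 = (3, 0, 1), u2 = (-1, 0, 0), v2 = (3, 3, 1) (multiplying out reproduces the displayed K). The nonzero eigenvalues of U V^T coincide with those of the 2 x 2 matrix G = V^T U = [[v1·u1, v1·u2], [v2·u1, v2·u2]] = [[-7, -3], [-7, -3]], and by the Sylvester determinant identity det(I_3 - U V^T) = det(I_2 - V^T U) = det([[8, 3], [7, 4]]) = (8)(4) - (3)(7) = 11. (Direct check: I - K =
[[10, 3, 3],
 [0, 1, 0],
 [3, 0, 2]]
has determinant 11.) The finite-dimensional Fredholm alternative says: either (I - K) is invertible, or ker(I - K) ≠ {0} and then range(I - K) = ker((I - K)^*)^⊥, with dim ker(I - K) = dim ker((I - K)^*). Since det(I - K) ≠ 0, 1 is not an eigenvalue of K and ker(I - K) = {0}, so we are in the first case: for every y there is a unique x = (I - K)^(-1) y. (Explicitly, by the Woodbury identity, (I - U V^T)^(-1) = I + U (I_2 - G)^(-1) V^T.)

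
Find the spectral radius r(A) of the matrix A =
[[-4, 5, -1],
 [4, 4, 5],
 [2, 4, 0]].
r(A) ≈ 8.2896

The eigenvalues of A are the roots of its characteristic polynomial. With M = A (coefficients from the trace, the sum of principal 2x2 minors, and det A):
  p(λ) = det(λ I - M) = λ^3 - 54λ - 122.
No integer candidate from the rational root theorem (±divisors of 122) is a root, so the roots are irrational. The cubic discriminant is Δ = 227988 > 0, so there are three distinct real roots. p(-6) = -14 and p(-5) = 23 have opposite signs, so a root lies in (-6, -5); Newton's method refines it to λ ≈ -5.7139. p(-3) = 13 and p(-2) = -22 have opposite signs, so a root lies in (-3, -2); Newton's method refines it to λ ≈ -2.5757. p(8) = -42 and p(9) = 121 have opposite signs, so a root lies in (8, 9); Newton's method refines it to λ ≈ 8.2896. Check (Vieta): the three roots sum to 0, matching tr M = 0.
Thus the eigenvalues (to 4 decimals) are -5.7139 (modulus 5.7139); -2.5757 (modulus 2.5757); 8.2896 (modulus 8.2896). The spectral radius is the largest modulus: r(A) ≈ 8.2896. (Cross-check: r(A) ≤ ||A||_2 ≈ 8.3403; equality holds whenever A is normal, though it can also hold for some non-normal A.)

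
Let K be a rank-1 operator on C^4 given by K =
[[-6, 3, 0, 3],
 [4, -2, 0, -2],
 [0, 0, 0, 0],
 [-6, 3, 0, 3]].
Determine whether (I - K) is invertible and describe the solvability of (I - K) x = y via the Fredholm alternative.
(I - K) is invertible (det(I - K) = 6 ≠ 0), so for every y in C^4 the equation (I - K) x = y has a unique solution.

K has rank 1, so it is an outer product K = u v^T: every row of K is a multiple of one row vector. Reading off the entries, u = (3, -2, 0, 3) and v = (-2, 1, 0, 1) (row i of K equals u_i·v^T). A rank-one matrix u v^T satisfies K u = u (v·u) and kills the (3)-dimensional subspace v^⊥, so its characteristic polynomial is lambda^3 (lambda - v·u) with v·u = tr K = -5. Hence the eigenvalues of I - K are 1 (multiplicity 3) and 1 - (-5) = 6, so det(I - K) = 6. (Direct check: I - K =
[[7, -3, 0, -3],
 [-4, 3, 0, 2],
 [0, 0, 1, 0],
 [6, -3, 0, -2]]
has determinant 6.) The finite-dimensional Fredholm alternative says: either (I - K) is invertible, or ker(I - K) ≠ {0} and then range(I - K) = ker((I - K)^*)^⊥, with dim ker(I - K) = dim ker((I - K)^*). Since det(I - K) ≠ 0, 1 is not an eigenvalue of K and ker(I - K) = {0}, so we are in the first case: for every y there is a unique x = (I - K)^(-1) y. Explicitly, by the Sherman–Morrison formula, (I - u v^T)^(-1) = I + u v^T/(1 - v·u), i.e. (I - K)^(-1) = I + K/(6).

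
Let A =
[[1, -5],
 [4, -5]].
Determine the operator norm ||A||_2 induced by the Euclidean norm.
||A||_2 = sqrt((67 + sqrt(3589))/2) ≈ 7.9658 (= sqrt(largest eigenvalue of A^T A))

||A||_2 = sigma_max(A) = sqrt(lambda_max(A^T A)). Form the symmetric matrix M = A^T A =
[[17, -25],
 [-25, 50]].
Its characteristic polynomial (trace, determinant of M give the coefficients) is
  p(λ) = det(λ I - M) = λ^2 - 67λ + 225.
For λ^2 - 67λ + 225 the discriminant is 3589. It is nonnegative but not a perfect square, so the roots are real and irrational: λ = (67 ± sqrt(3589))/2 ≈ 63.4541, 3.5459.
So the eigenvalues of A^T A are ≈ 3.5459, 63.4541 (all ≥ 0, as they must be for A^T A). The largest is λ_max = (67 + sqrt(3589))/2 ≈ 63.4541, hence ||A||_2 = sqrt(λ_max) = sqrt((67 + sqrt(3589))/2) ≈ 7.9658.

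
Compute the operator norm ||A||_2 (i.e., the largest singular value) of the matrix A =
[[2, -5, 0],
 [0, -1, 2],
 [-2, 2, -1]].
||A||_2 ≈ 6.1173 (= sqrt(largest eigenvalue of A^T A))

||A||_2 = sigma_max(A) = sqrt(lambda_max(A^T A)). Form the symmetric matrix M = A^T A =
[[8, -14, 2],
 [-14, 30, -4],
 [2, -4, 5]].
Its characteristic polynomial (trace, sum of principal 2x2 minors, determinant of M give the coefficients) is
  p(λ) = det(λ I - M) = λ^3 - 43λ^2 + 214λ - 196.
No integer candidate from the rational root theorem (±divisors of 196) is a root, so the roots are irrational. The cubic discriminant is Δ = 14569364 > 0, so there are three distinct real roots. p(1) = -24 and p(2) = 68 have opposite signs, so a root lies in (1, 2); Newton's method refines it to λ ≈ 1.1947. p(4) = 36 and p(5) = -76 have opposite signs, so a root lies in (4, 5); Newton's method refines it to λ ≈ 4.384. p(37) = -492 and p(38) = 716 have opposite signs, so a root lies in (37, 38); Newton's method refines it to λ ≈ 37.4213. Check (Vieta): the three roots sum to 43, matching tr M = 43.
So the eigenvalues of A^T A are ≈ 1.1947, 4.384, 37.4213 (all ≥ 0, as they must be for A^T A). The largest is λ_max ≈ 37.4213, hence ||A||_2 = sqrt(λ_max) ≈ 6.1173.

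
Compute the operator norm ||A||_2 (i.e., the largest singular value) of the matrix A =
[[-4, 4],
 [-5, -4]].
||A||_2 = sqrt((73 + sqrt(145))/2) ≈ 6.5208 (= sqrt(largest eigenvalue of A^T A))

||A||_2 = sigma_max(A) = sqrt(lambda_max(A^T A)). Form the symmetric matrix M = A^T A =
[[41, 4],
 [4, 32]].
Its characteristic polynomial (trace, determinant of M give the coefficients) is
  p(λ) = det(λ I - M) = λ^2 - 73λ + 1296.
For λ^2 - 73λ + 1296 the discriminant is 145. It is nonnegative but not a perfect square, so the roots are real and irrational: λ = (73 ± sqrt(145))/2 ≈ 42.5208, 30.4792.
So the eigenvalues of A^T A are ≈ 30.4792, 42.5208 (all ≥ 0, as they must be for A^T A). The largest is λ_max = (73 + sqrt(145))/2 ≈ 42.5208, hence ||A||_2 = sqrt(λ_max) = sqrt((73 + sqrt(145))/2) ≈ 6.5208.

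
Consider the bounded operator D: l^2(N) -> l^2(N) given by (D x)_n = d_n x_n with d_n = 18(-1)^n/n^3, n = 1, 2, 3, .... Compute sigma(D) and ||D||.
sigma(D) = {18(-1)^n/n^3 : n ≥ 1} ∪ {0}; ||D|| = 18

A bounded diagonal operator on l^2 with diagonal entries d_n has spectrum equal to the closure of {d_n : n ≥ 1}: every d_n is an eigenvalue (with eigenvector e_n), so {d_n} ⊂ sigma(D); the spectrum is closed, so its closure is too; and for lambda not in the closure, (D - lambda I) has bounded inverse (the diagonal entries 1/(d_n - lambda) are bounded). For our sequence d_n = 18(-1)^n/n^3, n = 1, 2, 3, ...:
  - {d_n} = {18(-1)^n/n^3 : n ≥ 1}; the only limit point is 0
  - closure = {18(-1)^n/n^3 : n ≥ 1} ∪ {0}
For the norm: a diagonal operator has ||D|| = sup_n |d_n|. Here |d_n| = 18/n^3 is decreasing, so sup_n |d_n| = |d_1| = 18. So ||D|| = 18.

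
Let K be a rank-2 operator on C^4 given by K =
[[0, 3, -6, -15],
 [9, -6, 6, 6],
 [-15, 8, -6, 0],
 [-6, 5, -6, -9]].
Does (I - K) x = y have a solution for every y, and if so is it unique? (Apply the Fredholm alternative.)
(I - K) is invertible (det(I - K) = -119 ≠ 0), so for every y in C^4 the equation (I - K) x = y has a unique solution.

K has rank 2 and factors as K = U V^T = u1 v1^T + u2 v2^T with u1 = (3, 0, -2, 1), v1 = (3, -1, 0, -3), u2 = (3, -3, 3, 3), v2 = (-3, 2, -2, -2) (multiplying out reproduces the displayed K). The nonzero eigenvalues of U V^T coincide with those of the 2 x 2 matrix G = V^T U = [[v1·u1, v1·u2], [v2·u1, v2·u2]] = [[6, 3], [-7, -27]], and by the Sylvester determinant identity det(I_4 - U V^T) = det(I_2 - V^T U) = det([[-5, -3], [7, 28]]) = (-5)(28) - (-3)(7) = -119. (Direct check: I - K =
[[1, -3, 6, 15],
 [-9, 7, -6, -6],
 [15, -8, 7, 0],
 [6, -5, 6, 10]]
has determinant -119.) The finite-dimensional Fredholm alternative says: either (I - K) is invertible, or ker(I - K) ≠ {0} and then range(I - K) = ker((I - K)^*)^⊥, with dim ker(I - K) = dim ker((I - K)^*). Since det(I - K) ≠ 0, 1 is not an eigenvalue of K and ker(I - K) = {0}, so we are in the first case: for every y there is a unique x = (I - K)^(-1) y. (Explicitly, by the Woodbury identity, (I - U V^T)^(-1) = I + U (I_2 - G)^(-1) V^T.)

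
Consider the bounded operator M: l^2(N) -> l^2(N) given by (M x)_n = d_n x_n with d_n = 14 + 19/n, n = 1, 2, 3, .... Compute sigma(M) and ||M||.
sigma(M) = {14 + 19/n : n ≥ 1} ∪ {14}; ||M|| = 33

A bounded diagonal operator on l^2 with diagonal entries d_n has spectrum equal to the closure of {d_n : n ≥ 1}: every d_n is an eigenvalue (with eigenvector e_n), so {d_n} ⊂ sigma(M); the spectrum is closed, so its closure is too; and for lambda not in the closure, (M - lambda I) has bounded inverse (the diagonal entries 1/(d_n - lambda) are bounded). For our sequence d_n = 14 + 19/n, n = 1, 2, 3, ...:
  - {d_n} = {14 + 19/n : n ≥ 1}; the only limit point is 14
  - closure = {14 + 19/n : n ≥ 1} ∪ {14}
For the norm: a diagonal operator has ||M|| = sup_n |d_n|. Here d_n = 14 + 19/n is positive and decreasing, so sup_n |d_n| = d_1 = 14 + 19 = 33. So ||M|| = 33.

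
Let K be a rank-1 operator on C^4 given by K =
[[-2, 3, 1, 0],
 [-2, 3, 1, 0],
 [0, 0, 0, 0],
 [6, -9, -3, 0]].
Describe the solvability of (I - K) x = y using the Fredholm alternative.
(I - K) is singular (det(I - K) = 0, i.e. 1 ∈ sigma(K)). (I - K) x = y is solvable iff y ⊥ ker((I - K)^*) = span{(-2, 3, 1, 0)}, i.e. iff -2y_1 + 3y_2 + y_3 = 0. When solvable, the solutions are x = y + c·(1, 1, 0, -3), c arbitrary (ker(I - K) = span{(1, 1, 0, -3)}, dimension 1).

K has rank 1, so it is an outer product K = u v^T: every row of K is a multiple of one row vector. Reading off the entries, u = (1, 1, 0, -3) and v = (-2, 3, 1, 0) (row i of K equals u_i·v^T). A rank-one matrix u v^T satisfies K u = u (v·u) and kills the (3)-dimensional subspace v^⊥, so its characteristic polynomial is lambda^3 (lambda - v·u) with v·u = tr K = 1. Hence the eigenvalues of I - K are 1 (multiplicity 3) and 1 - (1) = 0, so det(I - K) = 0. (Direct check: I - K =
[[3, -3, -1, 0],
 [2, -2, -1, 0],
 [0, 0, 1, 0],
 [-6, 9, 3, 1]]
has determinant 0.) So 1 is an eigenvalue of K and (I - K) is not invertible. The finite-dimensional Fredholm alternative says: either (I - K) is invertible, or ker(I - K) ≠ {0} and then range(I - K) = ker((I - K)^*)^⊥, with dim ker(I - K) = dim ker((I - K)^*). We are in the second case, so we need both kernels. Kernel of I - K: (I - K) u = u - u (v·u) = u - u = 0, so ker(I - K) = span{u} = span{(1, 1, 0, -3)} (it is exactly 1-dimensional because rank(I - K) = 3). Kernel of the adjoint: K is real, so (I - K)^* = I - K^T = I - v u^T, and (I - v u^T) v = v - v (u·v) = 0; hence ker((I - K)^*) = span{v} = span{(-2, 3, 1, 0)}. Therefore (I - K) x = y is solvable iff <y, v> = 0, i.e. iff -2y_1 + 3y_2 + y_3 = 0. When this holds, K y = u (v·y) = 0, so (I - K) y = y and x = y is a particular solution; the full solution set is the line x = y + c·u = y + c·(1, 1, 0, -3), c ∈ C.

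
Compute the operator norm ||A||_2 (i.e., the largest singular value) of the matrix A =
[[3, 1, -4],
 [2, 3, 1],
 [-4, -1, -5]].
||A||_2 ≈ 7.0763 (= sqrt(largest eigenvalue of A^T A))

||A||_2 = sigma_max(A) = sqrt(lambda_max(A^T A)). Form the symmetric matrix M = A^T A =
[[29, 13, 10],
 [13, 11, 4],
 [10, 4, 42]].
Its characteristic polynomial (trace, sum of principal 2x2 minors, determinant of M give the coefficients) is
  p(λ) = det(λ I - M) = λ^3 - 82λ^2 + 1714λ - 5776.
No integer candidate from the rational root theorem (±divisors of 5776) is a root, so the roots are irrational. The cubic discriminant is Δ = 585120368 > 0, so there are three distinct real roots. p(4) = -168 and p(5) = 869 have opposite signs, so a root lies in (4, 5); Newton's method refines it to λ ≈ 4.1534. p(27) = 407 and p(28) = -120 have opposite signs, so a root lies in (27, 28); Newton's method refines it to λ ≈ 27.772. p(50) = -76 and p(51) = 1007 have opposite signs, so a root lies in (50, 51); Newton's method refines it to λ ≈ 50.0746. Check (Vieta): the three roots sum to 82, matching tr M = 82.
So the eigenvalues of A^T A are ≈ 4.1534, 27.772, 50.0746 (all ≥ 0, as they must be for A^T A). The largest is λ_max ≈ 50.0746, hence ||A||_2 = sqrt(λ_max) ≈ 7.0763.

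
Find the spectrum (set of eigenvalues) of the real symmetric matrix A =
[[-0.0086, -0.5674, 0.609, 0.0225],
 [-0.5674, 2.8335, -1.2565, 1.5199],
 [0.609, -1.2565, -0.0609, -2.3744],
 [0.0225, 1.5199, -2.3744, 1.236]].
sigma(A) ≈ {-2, 0, 1, 5}

A is real symmetric, so its spectrum consists of real eigenvalues. Expanding the characteristic polynomial of the displayed matrix gives
  det(λ I - A) = p(λ) = λ^4 + (-4)λ^3 + (-7)λ^2 + (10)λ + (0).
Solving p(λ) = 0 yields eigenvalues ≈ -2, 0, 1, 5. (A is shown rounded to 4 decimals, so these recover the underlying integer eigenvalues to within that precision.)
Verification: the trace of A = 4 equals the sum of eigenvalues 4, and det(A) ≈ 0.0006 matches the eigenvalue product 0.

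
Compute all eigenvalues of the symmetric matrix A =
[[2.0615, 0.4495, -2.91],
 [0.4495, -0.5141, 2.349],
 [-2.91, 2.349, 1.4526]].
sigma(A) ≈ {-3, 1, 5}

A is real symmetric, so its spectrum consists of real eigenvalues. Expanding the characteristic polynomial of the displayed matrix gives
  det(λ I - A) = p(λ) = λ^3 + (-3)λ^2 + (-13)λ + (15).
Solving p(λ) = 0 yields eigenvalues ≈ -3, 1, 5. (A is shown rounded to 4 decimals, so these recover the underlying integer eigenvalues to within that precision.)
Verification: the trace of A = 3 equals the sum of eigenvalues 3, and det(A) ≈ -14.9997 matches the eigenvalue product -15.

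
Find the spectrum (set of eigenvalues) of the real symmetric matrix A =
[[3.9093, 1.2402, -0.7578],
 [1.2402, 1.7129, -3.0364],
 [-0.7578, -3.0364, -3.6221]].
sigma(A) ≈ {-5, 2, 5}

A is real symmetric, so its spectrum consists of real eigenvalues. Expanding the characteristic polynomial of the displayed matrix gives
  det(λ I - A) = p(λ) = λ^3 + (-2)λ^2 + (-25)λ + (50.0023).
Solving p(λ) = 0 yields eigenvalues ≈ -5, 2, 5. (A is shown rounded to 4 decimals, so these recover the underlying integer eigenvalues to within that precision.)
Verification: the trace of A = 2 equals the sum of eigenvalues 2, and det(A) ≈ -50.0023 matches the eigenvalue product -50.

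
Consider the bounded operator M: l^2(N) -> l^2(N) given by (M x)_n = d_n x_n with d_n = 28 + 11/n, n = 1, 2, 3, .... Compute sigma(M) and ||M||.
sigma(M) = {28 + 11/n : n ≥ 1} ∪ {28}; ||M|| = 39

A bounded diagonal operator on l^2 with diagonal entries d_n has spectrum equal to the closure of {d_n : n ≥ 1}: every d_n is an eigenvalue (with eigenvector e_n), so {d_n} ⊂ sigma(M); the spectrum is closed, so its closure is too; and for lambda not in the closure, (M - lambda I) has bounded inverse (the diagonal entries 1/(d_n - lambda) are bounded). For our sequence d_n = 28 + 11/n, n = 1, 2, 3, ...:
  - {d_n} = {28 + 11/n : n ≥ 1}; the only limit point is 28
  - closure = {28 + 11/n : n ≥ 1} ∪ {28}
For the norm: a diagonal operator has ||M|| = sup_n |d_n|. Here d_n = 28 + 11/n is positive and decreasing, so sup_n |d_n| = d_1 = 28 + 11 = 39. So ||M|| = 39.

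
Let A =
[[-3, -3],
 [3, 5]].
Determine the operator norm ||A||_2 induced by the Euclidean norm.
||A||_2 = sqrt((52 + sqrt(2560))/2) ≈ 7.1623 (= sqrt(largest eigenvalue of A^T A))

||A||_2 = sigma_max(A) = sqrt(lambda_max(A^T A)). Form the symmetric matrix M = A^T A =
[[18, 24],
 [24, 34]].
Its characteristic polynomial (trace, determinant of M give the coefficients) is
  p(λ) = det(λ I - M) = λ^2 - 52λ + 36.
For λ^2 - 52λ + 36 the discriminant is 2560. It is nonnegative but not a perfect square, so the roots are real and irrational: λ = (52 ± sqrt(2560))/2 ≈ 51.2982, 0.7018.
So the eigenvalues of A^T A are ≈ 0.7018, 51.2982 (all ≥ 0, as they must be for A^T A). The largest is λ_max = (52 + sqrt(2560))/2 ≈ 51.2982, hence ||A||_2 = sqrt(λ_max) = sqrt((52 + sqrt(2560))/2) ≈ 7.1623.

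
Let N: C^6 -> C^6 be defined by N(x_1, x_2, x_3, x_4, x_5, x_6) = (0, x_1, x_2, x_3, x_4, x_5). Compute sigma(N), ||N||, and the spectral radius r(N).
sigma(N) = {0}; ||N|| = 1; r(N) = 0. (N is nilpotent with N^6 = 0.)

On C^6, N is a strictly lower-triangular matrix with 1 on the subdiagonal and zeros elsewhere, so its characteristic polynomial is lambda^6 and every eigenvalue is 0: sigma(N) = {0}. For the operator norm, N e_i = e_{i+1} for i = 1, ..., 5 and N e_6 = 0, so the singular values of N are 1 (with multiplicity 5) and 0; hence ||N|| = 1. The spectral radius r(N) = max|lambda| = 0. Note ||N|| > r(N) — characteristic of non-normal nilpotent operators. Indeed N^6 = 0.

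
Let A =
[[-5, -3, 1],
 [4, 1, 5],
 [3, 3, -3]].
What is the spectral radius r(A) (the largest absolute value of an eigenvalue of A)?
r(A) = (5 + sqrt(61))/2 ≈ 6.4051

The eigenvalues of A are the roots of its characteristic polynomial. With M = A (coefficients from the trace, the sum of principal 2x2 minors, and det A):
  p(λ) = det(λ I - M) = λ^3 + 7λ^2 + λ - 18.
By the rational root theorem any rational root is an integer divisor of 18. Testing λ = -2: p(-2) = -8 + 28 - 2 - 18 = 0, so λ = -2 is a root. Dividing out (λ + 2) leaves p(λ) = (λ + 2)(λ^2 + 5λ - 9). For λ^2 + 5λ - 9 the discriminant is 61. It is nonnegative but not a perfect square, so the roots are real and irrational: λ = (-5 ± sqrt(61))/2 ≈ 1.4051, -6.4051.
Thus the eigenvalues (to 4 decimals) are 1.4051 (modulus 1.4051); -6.4051 (modulus 6.4051); -2 (modulus 2). The spectral radius is the largest modulus: r(A) = (5 + sqrt(61))/2 ≈ 6.4051. (Cross-check: r(A) ≤ ||A||_2 ≈ 8.1603; equality holds whenever A is normal, though it can also hold for some non-normal A.)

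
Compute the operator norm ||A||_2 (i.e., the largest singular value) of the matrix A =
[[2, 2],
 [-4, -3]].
||A||_2 = sqrt((33 + sqrt(1073))/2) ≈ 5.734 (= sqrt(largest eigenvalue of A^T A))

||A||_2 = sigma_max(A) = sqrt(lambda_max(A^T A)). Form the symmetric matrix M = A^T A =
[[20, 16],
 [16, 13]].
Its characteristic polynomial (trace, determinant of M give the coefficients) is
  p(λ) = det(λ I - M) = λ^2 - 33λ + 4.
For λ^2 - 33λ + 4 the discriminant is 1073. It is nonnegative but not a perfect square, so the roots are real and irrational: λ = (33 ± sqrt(1073))/2 ≈ 32.8783, 0.1217.
So the eigenvalues of A^T A are ≈ 0.1217, 32.8783 (all ≥ 0, as they must be for A^T A). The largest is λ_max = (33 + sqrt(1073))/2 ≈ 32.8783, hence ||A||_2 = sqrt(λ_max) = sqrt((33 + sqrt(1073))/2) ≈ 5.734.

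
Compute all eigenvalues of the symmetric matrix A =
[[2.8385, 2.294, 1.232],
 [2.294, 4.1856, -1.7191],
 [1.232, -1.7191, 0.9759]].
sigma(A) ≈ {-1, 3, 6}

A is real symmetric, so its spectrum consists of real eigenvalues. Expanding the characteristic polynomial of the displayed matrix gives
  det(λ I - A) = p(λ) = λ^3 + (-8)λ^2 + (9)λ + (18).
Solving p(λ) = 0 yields eigenvalues ≈ -1, 3, 6. (A is shown rounded to 4 decimals, so these recover the underlying integer eigenvalues to within that precision.)
Verification: the trace of A = 8 equals the sum of eigenvalues 8, and det(A) ≈ -17.9998 matches the eigenvalue product -18.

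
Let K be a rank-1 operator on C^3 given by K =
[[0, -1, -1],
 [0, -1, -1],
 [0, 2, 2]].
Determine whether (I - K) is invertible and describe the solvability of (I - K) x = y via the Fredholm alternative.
(I - K) is singular (det(I - K) = 0, i.e. 1 ∈ sigma(K)). (I - K) x = y is solvable iff y ⊥ ker((I - K)^*) = span{(0, -1, -1)}, i.e. iff -y_2 - y_3 = 0. When solvable, the solutions are x = y + c·(1, 1, -2), c arbitrary (ker(I - K) = span{(1, 1, -2)}, dimension 1).

K has rank 1, so it is an outer product K = u v^T: every row of K is a multiple of one row vector. Reading off the entries, u = (1, 1, -2) and v = (0, -1, -1) (row i of K equals u_i·v^T). A rank-one matrix u v^T satisfies K u = u (v·u) and kills the (2)-dimensional subspace v^⊥, so its characteristic polynomial is lambda^2 (lambda - v·u) with v·u = tr K = 1. Hence the eigenvalues of I - K are 1 (multiplicity 2) and 1 - (1) = 0, so det(I - K) = 0. (Direct check: I - K =
[[1, 1, 1],
 [0, 2, 1],
 [0, -2, -1]]
has determinant 0.) So 1 is an eigenvalue of K and (I - K) is not invertible. The finite-dimensional Fredholm alternative says: either (I - K) is invertible, or ker(I - K) ≠ {0} and then range(I - K) = ker((I - K)^*)^⊥, with dim ker(I - K) = dim ker((I - K)^*). We are in the second case, so we need both kernels. Kernel of I - K: (I - K) u = u - u (v·u) = u - u = 0, so ker(I - K) = span{u} = span{(1, 1, -2)} (it is exactly 1-dimensional because rank(I - K) = 2). Kernel of the adjoint: K is real, so (I - K)^* = I - K^T = I - v u^T, and (I - v u^T) v = v - v (u·v) = 0; hence ker((I - K)^*) = span{v} = span{(0, -1, -1)}. Therefore (I - K) x = y is solvable iff <y, v> = 0, i.e. iff -y_2 - y_3 = 0. When this holds, K y = u (v·y) = 0, so (I - K) y = y and x = y is a particular solution; the full solution set is the line x = y + c·u = y + c·(1, 1, -2), c ∈ C.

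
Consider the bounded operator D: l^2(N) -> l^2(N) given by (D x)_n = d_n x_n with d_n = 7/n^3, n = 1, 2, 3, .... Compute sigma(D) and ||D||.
sigma(D) = {7/n^3 : n ≥ 1} ∪ {0}; ||D|| = 7

A bounded diagonal operator on l^2 with diagonal entries d_n has spectrum equal to the closure of {d_n : n ≥ 1}: every d_n is an eigenvalue (with eigenvector e_n), so {d_n} ⊂ sigma(D); the spectrum is closed, so its closure is too; and for lambda not in the closure, (D - lambda I) has bounded inverse (the diagonal entries 1/(d_n - lambda) are bounded). For our sequence d_n = 7/n^3, n = 1, 2, 3, ...:
  - {d_n} = {7/n^3 : n ≥ 1}; the only limit point is 0
  - closure = {7/n^3 : n ≥ 1} ∪ {0}
For the norm: a diagonal operator has ||D|| = sup_n |d_n|. Here d_n = 7/n^3 is positive and decreasing, so sup_n |d_n| = d_1 = 7. So ||D|| = 7.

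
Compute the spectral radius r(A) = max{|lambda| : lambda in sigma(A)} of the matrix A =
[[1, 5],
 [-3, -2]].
r(A) = sqrt(13) ≈ 3.6056

The eigenvalues of A are the roots of its characteristic polynomial. With M = A (coefficients from the trace and determinant):
  p(λ) = det(λ I - M) = λ^2 + λ + 13.
For λ^2 + λ + 13 the discriminant is -51. It is negative, so the roots are the complex-conjugate pair λ = -1/2 ± (sqrt(51)/2) i ≈ -0.5 ± 3.5707i. For a conjugate pair the product of the roots equals the constant term, so |λ|^2 = 13 and |λ| = sqrt(13) ≈ 3.6056.
Thus the eigenvalues (to 4 decimals) are -0.5 ± 3.5707i (modulus 3.6056). The spectral radius is the largest modulus: r(A) = sqrt(13) ≈ 3.6056. (Cross-check: r(A) ≤ ||A||_2 ≈ 5.8339; equality holds whenever A is normal, though it can also hold for some non-normal A.)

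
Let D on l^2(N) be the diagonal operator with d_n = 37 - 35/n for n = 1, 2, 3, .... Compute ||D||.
||D|| = 37

For a diagonal operator on l^2 with entries d_n, ||D|| = sup_n |d_n|. Here d_1 = 2, d_2 = 39/2, ..., and d_n = 37 - 35/n increases monotonically toward 37. All terms lie in [2, 37), so |d_n| = d_n and the supremum is the limit 37, which is not attained by any individual d_n. Hence ||D|| = 37.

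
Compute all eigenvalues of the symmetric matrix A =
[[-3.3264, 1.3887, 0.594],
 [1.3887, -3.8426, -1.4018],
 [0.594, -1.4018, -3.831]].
sigma(A) ≈ {-6, -3, -2}

A is real symmetric, so its spectrum consists of real eigenvalues. Expanding the characteristic polynomial of the displayed matrix gives
  det(λ I - A) = p(λ) = λ^3 + (11)λ^2 + (36)λ + (36).
Solving p(λ) = 0 yields eigenvalues ≈ -6, -3, -2. (A is shown rounded to 4 decimals, so these recover the underlying integer eigenvalues to within that precision.)
Verification: the trace of A = -11 equals the sum of eigenvalues -11, and det(A) ≈ -36.0002 matches the eigenvalue product -36.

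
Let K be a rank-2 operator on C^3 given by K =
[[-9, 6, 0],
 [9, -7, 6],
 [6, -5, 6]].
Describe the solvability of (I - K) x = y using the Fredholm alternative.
(I - K) is invertible (det(I - K) = -46 ≠ 0), so for every y in C^3 the equation (I - K) x = y has a unique solution.

K has rank 2 and factors as K = U V^T = u1 v1^T + u2 v2^T with u1 = (3, -2, -1), v1 = (-3, 2, 0), u2 = (0, -3, -3), v2 = (-1, 1, -2) (multiplying out reproduces the displayed K). The nonzero eigenvalues of U V^T coincide with those of the 2 x 2 matrix G = V^T U = [[v1·u1, v1·u2], [v2·u1, v2·u2]] = [[-13, -6], [-3, 3]], and by the Sylvester determinant identity det(I_3 - U V^T) = det(I_2 - V^T U) = det([[14, 6], [3, -2]]) = (14)(-2) - (6)(3) = -46. (Direct check: I - K =
[[10, -6, 0],
 [-9, 8, -6],
 [-6, 5, -5]]
has determinant -46.) The finite-dimensional Fredholm alternative says: either (I - K) is invertible, or ker(I - K) ≠ {0} and then range(I - K) = ker((I - K)^*)^⊥, with dim ker(I - K) = dim ker((I - K)^*). Since det(I - K) ≠ 0, 1 is not an eigenvalue of K and ker(I - K) = {0}, so we are in the first case: for every y there is a unique x = (I - K)^(-1) y. (Explicitly, by the Woodbury identity, (I - U V^T)^(-1) = I + U (I_2 - G)^(-1) V^T.)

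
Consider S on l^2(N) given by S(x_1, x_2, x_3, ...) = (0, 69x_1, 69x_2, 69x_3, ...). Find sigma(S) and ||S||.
sigma(S) = closed disk {z in C : |z| ≤ 69}; ||S|| = 69

Note S = 69·U where U is the unit right shift (U x)_k = x_{k-1} (with x_0 := 0); so ||S|| = 69||U|| and sigma(S) = 69·sigma(U). ||S x||^2 = sum_{k≥1} |69x_k|^2 = 4761||x||^2, so ||S|| = 69 and sigma(S) ⊂ {|z| ≤ 69}. For any |lambda| < 69, the equation (S - lambda I) x = 0 forces x_1 = 0, then 69x_k = lambda x_{k+1} ⇒ x = 0, so S has no eigenvalues. But (S - lambda I) is not surjective for |lambda| < 69: solving (S - lambda I) x = e_1 would require x_n proportional to (lambda/69)^(-n), which is not in l^2. So every |lambda| < 69 lies in the residual spectrum. The boundary |lambda| = 69 is in the approximate point spectrum (the spectrum is closed). Hence sigma(S) is the closed disk of radius 69.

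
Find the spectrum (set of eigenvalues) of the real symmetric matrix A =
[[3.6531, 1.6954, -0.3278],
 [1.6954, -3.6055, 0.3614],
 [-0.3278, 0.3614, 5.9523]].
sigma(A) ≈ {-4, 4, 6}

A is real symmetric, so its spectrum consists of real eigenvalues. Expanding the characteristic polynomial of the displayed matrix gives
  det(λ I - A) = p(λ) = λ^3 + (-6)λ^2 + (-16)λ + (96).
Solving p(λ) = 0 yields eigenvalues ≈ -4, 4, 6. (A is shown rounded to 4 decimals, so these recover the underlying integer eigenvalues to within that precision.)
Verification: the trace of A = 6 equals the sum of eigenvalues 6, and det(A) ≈ -95.9998 matches the eigenvalue product -96.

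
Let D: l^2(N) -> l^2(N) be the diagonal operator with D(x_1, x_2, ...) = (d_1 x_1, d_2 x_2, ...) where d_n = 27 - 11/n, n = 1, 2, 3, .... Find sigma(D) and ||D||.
sigma(D) = {27 - 11/n : n ≥ 1} ∪ {27}; ||D|| = 27

A bounded diagonal operator on l^2 with diagonal entries d_n has spectrum equal to the closure of {d_n : n ≥ 1}: every d_n is an eigenvalue (with eigenvector e_n), so {d_n} ⊂ sigma(D); the spectrum is closed, so its closure is too; and for lambda not in the closure, (D - lambda I) has bounded inverse (the diagonal entries 1/(d_n - lambda) are bounded). For our sequence d_n = 27 - 11/n, n = 1, 2, 3, ...:
  - {d_n} = {27 - 11/n : n ≥ 1}; the only limit point is 27
  - closure = {27 - 11/n : n ≥ 1} ∪ {27}
For the norm: a diagonal operator has ||D|| = sup_n |d_n|. Here d_n = 27 - 11/n increases monotonically from d_1 = 16 toward 27, with all terms in [16, 27); so sup_n |d_n| = 27 (the supremum is the limit, not attained). So ||D|| = 27.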